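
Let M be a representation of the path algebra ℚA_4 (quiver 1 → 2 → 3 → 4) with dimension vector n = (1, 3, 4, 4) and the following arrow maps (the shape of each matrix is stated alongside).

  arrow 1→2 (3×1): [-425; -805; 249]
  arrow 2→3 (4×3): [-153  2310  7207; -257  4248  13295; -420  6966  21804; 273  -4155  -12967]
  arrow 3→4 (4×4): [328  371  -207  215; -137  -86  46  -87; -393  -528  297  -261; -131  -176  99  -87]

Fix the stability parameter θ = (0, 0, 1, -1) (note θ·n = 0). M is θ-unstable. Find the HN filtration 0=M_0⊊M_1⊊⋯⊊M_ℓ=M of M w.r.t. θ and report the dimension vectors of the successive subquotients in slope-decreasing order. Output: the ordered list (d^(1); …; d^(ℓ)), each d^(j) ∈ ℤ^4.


Via rank(M_{q-1}∘⋯∘M_p): M ≅ I[1,4], I[2,2], I[2,3], I[3,4]^2, I[4,4].
μ_θ-semistable layers: μ^(1)=1; μ^(2)=0; μ^(3)=-1

((0, 0, 1, 0); (1, 3, 3, 3); (0, 0, 0, 1))


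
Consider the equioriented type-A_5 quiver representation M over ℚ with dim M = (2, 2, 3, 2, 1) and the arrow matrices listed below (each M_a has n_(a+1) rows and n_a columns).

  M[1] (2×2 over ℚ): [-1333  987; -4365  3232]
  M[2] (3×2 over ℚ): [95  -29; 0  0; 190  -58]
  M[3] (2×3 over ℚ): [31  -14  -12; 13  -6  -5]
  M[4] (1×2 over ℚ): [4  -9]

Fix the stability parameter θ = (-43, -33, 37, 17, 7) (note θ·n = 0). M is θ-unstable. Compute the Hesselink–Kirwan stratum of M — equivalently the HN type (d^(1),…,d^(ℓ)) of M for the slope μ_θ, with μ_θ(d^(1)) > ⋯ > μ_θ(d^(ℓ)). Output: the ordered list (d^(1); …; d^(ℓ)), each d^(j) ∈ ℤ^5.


Barcode: M ≅ I[1,2], I[1,5], I[3,3], I[3,4]. HN layers by μ_θ (5 steps, strictly decreasing):
  μ^(1)=37; μ^(2)=27; μ^(3)=61/3; μ^(4)=-33; μ^(5)=-43

((0, 0, 1, 0, 0); (0, 0, 1, 1, 0); (0, 0, 1, 1, 1); (0, 2, 0, 0, 0); (2, 0, 0, 0, 0))


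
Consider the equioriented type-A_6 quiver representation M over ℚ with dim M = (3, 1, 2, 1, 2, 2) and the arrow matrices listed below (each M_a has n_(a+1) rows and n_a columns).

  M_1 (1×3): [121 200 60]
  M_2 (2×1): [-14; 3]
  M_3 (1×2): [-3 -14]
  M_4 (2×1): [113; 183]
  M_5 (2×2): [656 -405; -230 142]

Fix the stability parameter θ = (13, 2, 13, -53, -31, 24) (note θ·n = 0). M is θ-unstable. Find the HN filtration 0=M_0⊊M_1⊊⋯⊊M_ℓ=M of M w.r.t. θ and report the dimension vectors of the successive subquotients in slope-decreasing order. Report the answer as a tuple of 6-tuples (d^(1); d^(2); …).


Barcode: M ≅ I[1,1]^2, I[1,3], I[3,6], I[5,6]. HN layers by μ_θ (5 steps, strictly decreasing):
  μ^(1)=24; μ^(2)=13; μ^(3)=15/2; μ^(4)=-71/3; μ^(5)=-31

((0, 0, 0, 0, 0, 2); (2, 0, 1, 0, 0, 0); (1, 1, 0, 0, 0, 0); (0, 0, 1, 1, 1, 0); (0, 0, 0, 0, 1, 0))


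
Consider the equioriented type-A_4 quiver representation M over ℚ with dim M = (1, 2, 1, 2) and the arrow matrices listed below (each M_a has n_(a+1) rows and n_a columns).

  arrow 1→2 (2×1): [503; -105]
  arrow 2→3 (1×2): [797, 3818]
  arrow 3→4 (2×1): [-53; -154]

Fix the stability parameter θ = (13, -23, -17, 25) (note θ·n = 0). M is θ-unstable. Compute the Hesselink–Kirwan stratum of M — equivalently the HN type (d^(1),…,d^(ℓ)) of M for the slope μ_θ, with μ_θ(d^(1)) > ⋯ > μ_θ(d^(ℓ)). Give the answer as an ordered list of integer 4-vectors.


Interval decomposition of M: I[1,4], I[2,2], I[4,4].
HN type (ℓ=3): μ^(1)=25; μ^(2)=-9; μ^(3)=-23

((0, 0, 0, 2); (1, 1, 1, 0); (0, 1, 0, 0))


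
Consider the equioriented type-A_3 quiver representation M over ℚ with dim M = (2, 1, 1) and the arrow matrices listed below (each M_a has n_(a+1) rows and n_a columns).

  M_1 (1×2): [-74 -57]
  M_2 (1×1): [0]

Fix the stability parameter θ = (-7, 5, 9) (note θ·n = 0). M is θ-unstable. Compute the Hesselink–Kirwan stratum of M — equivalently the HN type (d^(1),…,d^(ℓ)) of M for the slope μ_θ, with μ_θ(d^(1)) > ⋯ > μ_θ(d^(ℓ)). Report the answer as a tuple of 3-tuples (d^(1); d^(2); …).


Via rank(M_{q-1}∘⋯∘M_p): M ≅ I[1,1], I[1,2], I[3,3].
μ_θ-semistable layers: μ^(1)=9; μ^(2)=5; μ^(3)=-7

((0, 0, 1); (0, 1, 0); (2, 0, 0))


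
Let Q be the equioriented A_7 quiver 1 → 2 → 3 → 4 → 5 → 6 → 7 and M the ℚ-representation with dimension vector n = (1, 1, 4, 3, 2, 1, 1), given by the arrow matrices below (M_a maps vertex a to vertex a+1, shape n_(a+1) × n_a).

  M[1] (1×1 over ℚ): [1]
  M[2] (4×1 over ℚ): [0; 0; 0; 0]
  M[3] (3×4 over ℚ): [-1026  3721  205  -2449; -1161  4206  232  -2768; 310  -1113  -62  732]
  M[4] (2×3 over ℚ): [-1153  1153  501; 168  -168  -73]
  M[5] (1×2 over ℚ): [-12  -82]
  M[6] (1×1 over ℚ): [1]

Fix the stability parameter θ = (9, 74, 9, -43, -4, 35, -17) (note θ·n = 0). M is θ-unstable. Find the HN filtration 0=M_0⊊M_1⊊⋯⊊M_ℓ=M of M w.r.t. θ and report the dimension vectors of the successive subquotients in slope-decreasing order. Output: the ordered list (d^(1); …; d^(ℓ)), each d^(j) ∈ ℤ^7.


Via rank(M_{q-1}∘⋯∘M_p): M ≅ I[1,2], I[3,3], I[3,4], I[3,5], I[3,7].
μ_θ-semistable layers: μ^(1)=74; μ^(2)=9; μ^(3)=-4; μ^(4)=-17

((0, 1, 0, 0, 0, 0, 0); (1, 0, 1, 0, 0, 1, 1); (0, 0, 0, 0, 2, 0, 0); (0, 0, 3, 3, 0, 0, 0))


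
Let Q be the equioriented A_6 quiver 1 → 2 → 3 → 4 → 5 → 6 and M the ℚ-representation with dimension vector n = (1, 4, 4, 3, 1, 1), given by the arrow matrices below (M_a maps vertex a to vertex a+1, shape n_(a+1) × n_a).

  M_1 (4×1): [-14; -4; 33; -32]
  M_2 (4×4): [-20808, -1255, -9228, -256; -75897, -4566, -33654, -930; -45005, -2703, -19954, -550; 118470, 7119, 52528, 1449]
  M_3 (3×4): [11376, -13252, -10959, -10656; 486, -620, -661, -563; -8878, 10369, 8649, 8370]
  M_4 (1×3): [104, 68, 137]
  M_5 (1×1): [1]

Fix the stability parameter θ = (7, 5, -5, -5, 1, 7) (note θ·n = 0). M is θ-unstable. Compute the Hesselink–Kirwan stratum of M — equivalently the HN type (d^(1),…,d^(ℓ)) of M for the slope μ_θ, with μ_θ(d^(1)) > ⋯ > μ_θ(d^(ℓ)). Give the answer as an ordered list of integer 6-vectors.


Barcode: M ≅ I[1,2], I[2,4]^2, I[2,6], I[3,3]. HN layers by μ_θ (5 steps, strictly decreasing):
  μ^(1)=7; μ^(2)=6; μ^(3)=1; μ^(4)=-5/3; μ^(5)=-5

((0, 0, 0, 0, 0, 1); (1, 1, 0, 0, 0, 0); (0, 0, 0, 0, 1, 0); (0, 3, 3, 3, 0, 0); (0, 0, 1, 0, 0, 0))


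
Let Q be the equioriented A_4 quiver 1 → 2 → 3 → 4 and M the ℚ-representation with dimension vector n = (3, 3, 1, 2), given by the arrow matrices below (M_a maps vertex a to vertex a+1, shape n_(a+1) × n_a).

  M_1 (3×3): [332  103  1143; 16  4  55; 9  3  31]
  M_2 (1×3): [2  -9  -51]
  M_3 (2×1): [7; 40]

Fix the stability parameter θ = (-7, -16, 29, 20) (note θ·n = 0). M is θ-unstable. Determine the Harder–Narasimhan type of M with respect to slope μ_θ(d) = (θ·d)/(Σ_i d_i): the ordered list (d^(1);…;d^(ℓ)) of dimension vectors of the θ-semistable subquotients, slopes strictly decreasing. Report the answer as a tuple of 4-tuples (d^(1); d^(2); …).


Interval decomposition of M: I[1,2]^2, I[1,4], I[4,4].
HN type (ℓ=3): μ^(1)=49/2; μ^(2)=20; μ^(3)=-23/2

((0, 0, 1, 1); (0, 0, 0, 1); (3, 3, 0, 0))


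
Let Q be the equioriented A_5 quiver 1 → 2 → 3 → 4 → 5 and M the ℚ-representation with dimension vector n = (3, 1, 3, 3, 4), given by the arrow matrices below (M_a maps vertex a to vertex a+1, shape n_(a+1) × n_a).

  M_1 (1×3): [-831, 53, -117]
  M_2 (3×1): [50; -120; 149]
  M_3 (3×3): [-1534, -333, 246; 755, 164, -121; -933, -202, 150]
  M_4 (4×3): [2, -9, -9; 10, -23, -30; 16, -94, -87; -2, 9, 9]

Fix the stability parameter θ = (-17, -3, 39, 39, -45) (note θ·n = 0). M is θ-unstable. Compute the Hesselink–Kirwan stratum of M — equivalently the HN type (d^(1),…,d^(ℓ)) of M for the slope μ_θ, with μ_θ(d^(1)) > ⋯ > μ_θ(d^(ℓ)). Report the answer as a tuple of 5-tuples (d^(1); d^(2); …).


Interval decomposition of M: I[1,1]^2, I[1,5], I[3,4], I[3,5], I[5,5]^2.
HN type (ℓ=5): μ^(1)=39; μ^(2)=11; μ^(3)=-3; μ^(4)=-17; μ^(5)=-45

((0, 0, 1, 1, 0); (0, 0, 2, 2, 2); (0, 1, 0, 0, 0); (3, 0, 0, 0, 0); (0, 0, 0, 0, 2))


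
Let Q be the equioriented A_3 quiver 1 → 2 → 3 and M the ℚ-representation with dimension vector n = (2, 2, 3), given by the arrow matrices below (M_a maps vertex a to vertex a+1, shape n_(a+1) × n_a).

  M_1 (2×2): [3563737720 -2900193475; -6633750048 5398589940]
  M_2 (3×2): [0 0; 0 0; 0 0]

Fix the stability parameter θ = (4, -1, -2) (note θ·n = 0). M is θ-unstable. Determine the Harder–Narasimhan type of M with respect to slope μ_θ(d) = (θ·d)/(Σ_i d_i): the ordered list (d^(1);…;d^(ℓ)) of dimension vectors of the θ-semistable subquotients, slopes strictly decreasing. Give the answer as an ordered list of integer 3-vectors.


Interval decomposition of M: I[1,1], I[1,2], I[2,2], I[3,3]^3.
HN type (ℓ=4): μ^(1)=4; μ^(2)=3/2; μ^(3)=-1; μ^(4)=-2

((1, 0, 0); (1, 1, 0); (0, 1, 0); (0, 0, 3))


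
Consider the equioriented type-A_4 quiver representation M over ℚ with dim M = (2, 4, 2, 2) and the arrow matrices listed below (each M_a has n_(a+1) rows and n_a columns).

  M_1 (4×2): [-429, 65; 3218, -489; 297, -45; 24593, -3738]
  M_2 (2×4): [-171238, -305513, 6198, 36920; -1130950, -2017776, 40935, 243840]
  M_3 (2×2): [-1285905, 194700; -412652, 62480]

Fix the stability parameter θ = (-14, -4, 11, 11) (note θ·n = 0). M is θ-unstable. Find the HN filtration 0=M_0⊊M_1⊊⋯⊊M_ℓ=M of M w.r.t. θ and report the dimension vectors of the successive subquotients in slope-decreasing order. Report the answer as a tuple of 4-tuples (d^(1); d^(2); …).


Interval decomposition of M: I[1,3], I[1,4], I[2,2]^2, I[4,4].
HN type (ℓ=3): μ^(1)=11; μ^(2)=-4; μ^(3)=-14

((0, 0, 2, 2); (0, 4, 0, 0); (2, 0, 0, 0))


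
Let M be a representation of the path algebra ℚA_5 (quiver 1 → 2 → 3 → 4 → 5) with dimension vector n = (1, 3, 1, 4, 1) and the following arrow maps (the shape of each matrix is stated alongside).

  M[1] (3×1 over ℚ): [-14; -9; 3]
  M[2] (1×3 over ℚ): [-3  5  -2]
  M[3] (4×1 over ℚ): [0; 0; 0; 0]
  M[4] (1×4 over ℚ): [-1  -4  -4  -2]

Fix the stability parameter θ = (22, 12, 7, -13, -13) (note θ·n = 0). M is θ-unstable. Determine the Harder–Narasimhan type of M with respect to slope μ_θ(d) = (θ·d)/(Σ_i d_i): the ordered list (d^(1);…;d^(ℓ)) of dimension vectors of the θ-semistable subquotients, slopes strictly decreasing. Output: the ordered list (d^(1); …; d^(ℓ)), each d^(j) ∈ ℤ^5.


Interval decomposition of M: I[1,3], I[2,2]^2, I[4,4]^3, I[4,5].
HN type (ℓ=3): μ^(1)=41/3; μ^(2)=12; μ^(3)=-13

((1, 1, 1, 0, 0); (0, 2, 0, 0, 0); (0, 0, 0, 4, 1))


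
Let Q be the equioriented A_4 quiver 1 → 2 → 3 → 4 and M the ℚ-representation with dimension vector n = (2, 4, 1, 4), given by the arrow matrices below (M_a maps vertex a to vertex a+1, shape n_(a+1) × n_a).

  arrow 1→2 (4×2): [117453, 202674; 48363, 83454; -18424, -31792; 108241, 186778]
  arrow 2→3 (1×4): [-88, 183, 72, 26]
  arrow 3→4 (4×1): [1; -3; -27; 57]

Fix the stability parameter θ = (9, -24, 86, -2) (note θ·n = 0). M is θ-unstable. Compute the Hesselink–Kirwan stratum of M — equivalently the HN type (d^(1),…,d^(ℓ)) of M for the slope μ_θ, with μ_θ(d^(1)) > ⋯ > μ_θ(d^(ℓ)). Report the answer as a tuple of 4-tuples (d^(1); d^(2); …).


Barcode: M ≅ I[1,1], I[1,4], I[2,2]^3, I[4,4]^3. HN layers by μ_θ (5 steps, strictly decreasing):
  μ^(1)=42; μ^(2)=9; μ^(3)=-2; μ^(4)=-15/2; μ^(5)=-24

((0, 0, 1, 1); (1, 0, 0, 0); (0, 0, 0, 3); (1, 1, 0, 0); (0, 3, 0, 0))


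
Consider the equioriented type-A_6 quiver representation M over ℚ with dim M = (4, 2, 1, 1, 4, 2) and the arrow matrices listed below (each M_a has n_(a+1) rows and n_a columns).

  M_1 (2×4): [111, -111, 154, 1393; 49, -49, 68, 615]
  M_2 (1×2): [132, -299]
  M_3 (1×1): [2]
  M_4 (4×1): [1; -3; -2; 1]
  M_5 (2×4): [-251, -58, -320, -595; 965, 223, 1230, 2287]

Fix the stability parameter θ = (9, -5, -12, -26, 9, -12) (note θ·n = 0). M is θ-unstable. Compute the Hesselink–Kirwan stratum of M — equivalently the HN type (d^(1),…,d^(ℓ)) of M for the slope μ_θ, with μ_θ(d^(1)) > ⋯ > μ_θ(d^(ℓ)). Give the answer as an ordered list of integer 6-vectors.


Via rank(M_{q-1}∘⋯∘M_p): M ≅ I[1,1]^2, I[1,2], I[1,6], I[5,5]^2, I[5,6].
μ_θ-semistable layers: μ^(1)=9; μ^(2)=2; μ^(3)=-3/2; μ^(4)=-17/2

((2, 0, 0, 0, 2, 0); (1, 1, 0, 0, 0, 0); (0, 0, 0, 0, 2, 2); (1, 1, 1, 1, 0, 0))


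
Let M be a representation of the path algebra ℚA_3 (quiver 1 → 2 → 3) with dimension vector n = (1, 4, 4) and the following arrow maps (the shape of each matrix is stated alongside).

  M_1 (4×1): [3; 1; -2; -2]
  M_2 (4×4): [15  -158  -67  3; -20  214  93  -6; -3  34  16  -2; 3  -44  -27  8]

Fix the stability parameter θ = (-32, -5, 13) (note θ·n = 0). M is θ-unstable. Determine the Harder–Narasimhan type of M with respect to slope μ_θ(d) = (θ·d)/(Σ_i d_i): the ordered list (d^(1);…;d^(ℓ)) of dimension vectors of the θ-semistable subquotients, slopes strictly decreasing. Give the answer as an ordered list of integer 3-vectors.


Barcode: M ≅ I[1,3], I[2,2], I[2,3]^2, I[3,3]. HN layers by μ_θ (3 steps, strictly decreasing):
  μ^(1)=13; μ^(2)=-5; μ^(3)=-32

((0, 0, 4); (0, 4, 0); (1, 0, 0))


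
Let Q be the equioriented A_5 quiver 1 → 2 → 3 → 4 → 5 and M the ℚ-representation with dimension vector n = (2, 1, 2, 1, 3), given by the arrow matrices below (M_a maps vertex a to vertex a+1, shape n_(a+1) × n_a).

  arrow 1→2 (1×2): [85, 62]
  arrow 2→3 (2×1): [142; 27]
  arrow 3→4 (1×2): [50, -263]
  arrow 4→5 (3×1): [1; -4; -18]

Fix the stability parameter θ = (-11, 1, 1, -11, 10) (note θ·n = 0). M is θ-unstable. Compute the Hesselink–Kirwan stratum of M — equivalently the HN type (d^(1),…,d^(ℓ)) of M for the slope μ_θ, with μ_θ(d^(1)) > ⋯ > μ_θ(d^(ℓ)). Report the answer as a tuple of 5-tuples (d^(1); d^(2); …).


Interval decomposition of M: I[1,1], I[1,5], I[3,3], I[5,5]^2.
HN type (ℓ=4): μ^(1)=10; μ^(2)=1; μ^(3)=-3; μ^(4)=-11

((0, 0, 0, 0, 3); (0, 0, 1, 0, 0); (0, 1, 1, 1, 0); (2, 0, 0, 0, 0))


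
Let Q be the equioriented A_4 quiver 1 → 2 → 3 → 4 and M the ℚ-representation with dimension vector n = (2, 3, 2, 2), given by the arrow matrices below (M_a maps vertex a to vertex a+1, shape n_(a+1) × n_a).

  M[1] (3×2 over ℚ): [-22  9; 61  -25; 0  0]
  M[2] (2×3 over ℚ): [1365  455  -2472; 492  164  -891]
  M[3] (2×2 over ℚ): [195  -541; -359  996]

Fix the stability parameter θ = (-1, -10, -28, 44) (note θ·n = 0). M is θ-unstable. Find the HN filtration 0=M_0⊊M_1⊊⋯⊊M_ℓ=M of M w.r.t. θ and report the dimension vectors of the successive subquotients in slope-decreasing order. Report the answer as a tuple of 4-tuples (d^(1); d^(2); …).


Via rank(M_{q-1}∘⋯∘M_p): M ≅ I[1,2], I[1,4], I[2,4].
μ_θ-semistable layers: μ^(1)=44; μ^(2)=-11/2; μ^(3)=-13; μ^(4)=-19

((0, 0, 0, 2); (1, 1, 0, 0); (1, 1, 1, 0); (0, 1, 1, 0))


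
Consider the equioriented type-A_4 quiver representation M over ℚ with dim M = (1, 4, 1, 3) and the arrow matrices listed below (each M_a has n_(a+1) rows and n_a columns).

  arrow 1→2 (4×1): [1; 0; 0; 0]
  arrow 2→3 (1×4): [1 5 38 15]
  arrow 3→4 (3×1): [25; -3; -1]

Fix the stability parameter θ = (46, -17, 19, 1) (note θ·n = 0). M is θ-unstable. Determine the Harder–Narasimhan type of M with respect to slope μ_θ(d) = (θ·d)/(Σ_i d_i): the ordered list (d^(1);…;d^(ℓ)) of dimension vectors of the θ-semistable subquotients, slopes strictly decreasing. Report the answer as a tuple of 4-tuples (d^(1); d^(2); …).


Barcode: M ≅ I[1,4], I[2,2]^3, I[4,4]^2. HN layers by μ_θ (3 steps, strictly decreasing):
  μ^(1)=49/4; μ^(2)=1; μ^(3)=-17

((1, 1, 1, 1); (0, 0, 0, 2); (0, 3, 0, 0))


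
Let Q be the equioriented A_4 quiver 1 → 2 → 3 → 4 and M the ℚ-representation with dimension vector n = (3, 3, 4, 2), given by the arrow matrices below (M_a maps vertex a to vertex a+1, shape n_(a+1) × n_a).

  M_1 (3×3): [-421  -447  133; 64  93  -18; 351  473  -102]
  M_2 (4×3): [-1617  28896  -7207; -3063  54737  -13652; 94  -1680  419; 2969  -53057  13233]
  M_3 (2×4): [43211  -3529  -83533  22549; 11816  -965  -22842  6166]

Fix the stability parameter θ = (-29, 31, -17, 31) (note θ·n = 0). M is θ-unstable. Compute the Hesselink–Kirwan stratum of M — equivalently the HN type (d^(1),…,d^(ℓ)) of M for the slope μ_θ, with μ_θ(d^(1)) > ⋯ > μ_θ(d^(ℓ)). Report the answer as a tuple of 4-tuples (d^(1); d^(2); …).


Via rank(M_{q-1}∘⋯∘M_p): M ≅ I[1,3], I[1,4]^2, I[3,3].
μ_θ-semistable layers: μ^(1)=31; μ^(2)=7; μ^(3)=-17; μ^(4)=-29

((0, 0, 0, 2); (0, 3, 3, 0); (0, 0, 1, 0); (3, 0, 0, 0))


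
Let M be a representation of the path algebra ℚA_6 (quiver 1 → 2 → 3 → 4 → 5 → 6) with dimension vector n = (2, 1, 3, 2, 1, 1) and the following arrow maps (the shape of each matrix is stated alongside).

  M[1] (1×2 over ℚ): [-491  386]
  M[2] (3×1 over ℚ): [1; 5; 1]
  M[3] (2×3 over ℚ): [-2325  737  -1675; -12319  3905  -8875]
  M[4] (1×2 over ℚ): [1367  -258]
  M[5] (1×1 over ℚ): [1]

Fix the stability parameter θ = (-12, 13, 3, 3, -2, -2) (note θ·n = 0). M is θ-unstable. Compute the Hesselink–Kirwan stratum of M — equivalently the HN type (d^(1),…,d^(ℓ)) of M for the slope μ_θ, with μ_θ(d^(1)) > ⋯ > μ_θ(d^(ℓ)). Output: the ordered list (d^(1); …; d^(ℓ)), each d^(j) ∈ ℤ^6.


Via rank(M_{q-1}∘⋯∘M_p): M ≅ I[1,1], I[1,6], I[3,3], I[3,4].
μ_θ-semistable layers: μ^(1)=3; μ^(2)=-12

((0, 1, 3, 2, 1, 1); (2, 0, 0, 0, 0, 0))


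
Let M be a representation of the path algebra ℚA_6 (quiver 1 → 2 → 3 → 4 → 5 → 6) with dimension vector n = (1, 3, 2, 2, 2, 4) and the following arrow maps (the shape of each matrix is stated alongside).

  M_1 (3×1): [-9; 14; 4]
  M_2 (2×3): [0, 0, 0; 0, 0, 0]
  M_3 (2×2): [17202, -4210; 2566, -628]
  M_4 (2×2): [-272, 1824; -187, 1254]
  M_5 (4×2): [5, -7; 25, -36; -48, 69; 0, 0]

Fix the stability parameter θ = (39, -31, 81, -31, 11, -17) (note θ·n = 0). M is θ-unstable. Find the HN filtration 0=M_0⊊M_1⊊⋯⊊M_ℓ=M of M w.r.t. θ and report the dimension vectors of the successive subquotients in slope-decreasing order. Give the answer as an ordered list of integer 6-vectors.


Via rank(M_{q-1}∘⋯∘M_p): M ≅ I[1,2], I[2,2]^2, I[3,4], I[3,6], I[5,6], I[6,6]^2.
μ_θ-semistable layers: μ^(1)=25; μ^(2)=11; μ^(3)=4; μ^(4)=-3; μ^(5)=-17; μ^(6)=-31

((0, 0, 1, 1, 0, 0); (0, 0, 1, 1, 1, 1); (1, 1, 0, 0, 0, 0); (0, 0, 0, 0, 1, 1); (0, 0, 0, 0, 0, 2); (0, 2, 0, 0, 0, 0))


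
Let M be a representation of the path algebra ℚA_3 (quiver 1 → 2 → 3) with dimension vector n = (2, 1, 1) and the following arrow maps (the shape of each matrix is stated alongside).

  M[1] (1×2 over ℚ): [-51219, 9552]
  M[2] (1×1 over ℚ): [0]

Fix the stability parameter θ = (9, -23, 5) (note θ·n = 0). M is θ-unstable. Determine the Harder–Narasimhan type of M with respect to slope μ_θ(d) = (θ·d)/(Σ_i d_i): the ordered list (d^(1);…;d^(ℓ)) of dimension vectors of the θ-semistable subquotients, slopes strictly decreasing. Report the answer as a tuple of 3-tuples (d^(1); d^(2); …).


Interval decomposition of M: I[1,1], I[1,2], I[3,3].
HN type (ℓ=3): μ^(1)=9; μ^(2)=5; μ^(3)=-7

((1, 0, 0); (0, 0, 1); (1, 1, 0))


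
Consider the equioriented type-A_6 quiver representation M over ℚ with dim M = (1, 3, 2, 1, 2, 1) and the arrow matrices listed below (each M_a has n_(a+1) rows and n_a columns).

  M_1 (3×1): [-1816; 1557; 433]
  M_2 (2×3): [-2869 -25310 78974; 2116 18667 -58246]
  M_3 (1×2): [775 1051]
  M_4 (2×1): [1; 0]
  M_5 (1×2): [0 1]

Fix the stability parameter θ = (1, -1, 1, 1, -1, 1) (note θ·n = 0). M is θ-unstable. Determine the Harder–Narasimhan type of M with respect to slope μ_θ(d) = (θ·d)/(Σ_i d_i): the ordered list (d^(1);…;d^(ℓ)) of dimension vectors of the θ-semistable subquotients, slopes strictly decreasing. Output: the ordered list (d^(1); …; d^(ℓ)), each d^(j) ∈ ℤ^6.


Interval decomposition of M: I[1,5], I[2,2], I[2,3], I[5,6].
HN type (ℓ=4): μ^(1)=1; μ^(2)=1/3; μ^(3)=0; μ^(4)=-1

((0, 0, 1, 0, 0, 1); (0, 0, 1, 1, 1, 0); (1, 1, 0, 0, 0, 0); (0, 2, 0, 0, 1, 0))


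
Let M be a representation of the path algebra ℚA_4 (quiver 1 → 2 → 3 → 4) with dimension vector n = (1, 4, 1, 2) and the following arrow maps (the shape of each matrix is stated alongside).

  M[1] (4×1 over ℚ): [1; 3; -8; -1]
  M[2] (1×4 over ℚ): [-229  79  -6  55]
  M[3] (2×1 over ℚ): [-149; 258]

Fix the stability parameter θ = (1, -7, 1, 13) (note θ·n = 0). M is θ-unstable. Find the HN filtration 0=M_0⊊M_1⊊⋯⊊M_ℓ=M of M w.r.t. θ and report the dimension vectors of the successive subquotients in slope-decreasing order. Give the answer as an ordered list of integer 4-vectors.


Via rank(M_{q-1}∘⋯∘M_p): M ≅ I[1,4], I[2,2]^3, I[4,4].
μ_θ-semistable layers: μ^(1)=13; μ^(2)=1; μ^(3)=-3; μ^(4)=-7

((0, 0, 0, 2); (0, 0, 1, 0); (1, 1, 0, 0); (0, 3, 0, 0))


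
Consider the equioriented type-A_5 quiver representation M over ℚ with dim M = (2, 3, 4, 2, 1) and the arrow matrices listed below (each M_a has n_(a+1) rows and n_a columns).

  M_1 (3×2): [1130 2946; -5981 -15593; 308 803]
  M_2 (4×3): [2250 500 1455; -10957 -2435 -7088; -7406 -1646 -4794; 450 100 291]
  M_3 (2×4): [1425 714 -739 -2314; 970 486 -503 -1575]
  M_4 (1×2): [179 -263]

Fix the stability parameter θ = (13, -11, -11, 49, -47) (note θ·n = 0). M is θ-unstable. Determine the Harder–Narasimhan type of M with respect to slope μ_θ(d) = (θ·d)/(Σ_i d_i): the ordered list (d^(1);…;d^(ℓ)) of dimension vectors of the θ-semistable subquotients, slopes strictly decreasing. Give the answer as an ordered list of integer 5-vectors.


Barcode: M ≅ I[1,4], I[1,5], I[2,3], I[3,3]. HN layers by μ_θ (4 steps, strictly decreasing):
  μ^(1)=49; μ^(2)=1; μ^(3)=-3; μ^(4)=-11

((0, 0, 0, 1, 0); (0, 0, 0, 1, 1); (2, 2, 2, 0, 0); (0, 1, 2, 0, 0))


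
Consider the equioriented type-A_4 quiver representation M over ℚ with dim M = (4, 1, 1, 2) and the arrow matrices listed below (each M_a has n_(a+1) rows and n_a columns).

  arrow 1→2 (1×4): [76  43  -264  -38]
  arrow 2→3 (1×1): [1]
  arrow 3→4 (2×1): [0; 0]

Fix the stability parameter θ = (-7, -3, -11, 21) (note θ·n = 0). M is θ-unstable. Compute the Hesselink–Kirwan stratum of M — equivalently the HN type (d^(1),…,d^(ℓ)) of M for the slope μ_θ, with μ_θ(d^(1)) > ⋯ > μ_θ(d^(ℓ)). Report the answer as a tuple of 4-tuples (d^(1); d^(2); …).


Barcode: M ≅ I[1,1]^3, I[1,3], I[4,4]^2. HN layers by μ_θ (2 steps, strictly decreasing):
  μ^(1)=21; μ^(2)=-7

((0, 0, 0, 2); (4, 1, 1, 0))


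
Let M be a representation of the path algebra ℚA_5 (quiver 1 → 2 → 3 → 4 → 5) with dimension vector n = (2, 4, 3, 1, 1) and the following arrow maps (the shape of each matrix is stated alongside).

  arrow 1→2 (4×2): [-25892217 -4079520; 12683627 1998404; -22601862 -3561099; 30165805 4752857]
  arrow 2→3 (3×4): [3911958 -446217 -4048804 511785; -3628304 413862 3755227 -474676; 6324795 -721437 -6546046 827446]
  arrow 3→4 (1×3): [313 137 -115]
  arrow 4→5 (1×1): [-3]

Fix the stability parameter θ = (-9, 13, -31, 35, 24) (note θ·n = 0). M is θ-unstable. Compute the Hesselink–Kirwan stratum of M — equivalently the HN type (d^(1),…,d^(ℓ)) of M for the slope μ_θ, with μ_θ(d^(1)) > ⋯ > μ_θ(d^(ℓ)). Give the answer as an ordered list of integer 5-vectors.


Barcode: M ≅ I[1,2], I[1,3], I[2,3], I[2,5]. HN layers by μ_θ (3 steps, strictly decreasing):
  μ^(1)=59/2; μ^(2)=13; μ^(3)=-9

((0, 0, 0, 1, 1); (0, 1, 0, 0, 0); (2, 3, 3, 0, 0))


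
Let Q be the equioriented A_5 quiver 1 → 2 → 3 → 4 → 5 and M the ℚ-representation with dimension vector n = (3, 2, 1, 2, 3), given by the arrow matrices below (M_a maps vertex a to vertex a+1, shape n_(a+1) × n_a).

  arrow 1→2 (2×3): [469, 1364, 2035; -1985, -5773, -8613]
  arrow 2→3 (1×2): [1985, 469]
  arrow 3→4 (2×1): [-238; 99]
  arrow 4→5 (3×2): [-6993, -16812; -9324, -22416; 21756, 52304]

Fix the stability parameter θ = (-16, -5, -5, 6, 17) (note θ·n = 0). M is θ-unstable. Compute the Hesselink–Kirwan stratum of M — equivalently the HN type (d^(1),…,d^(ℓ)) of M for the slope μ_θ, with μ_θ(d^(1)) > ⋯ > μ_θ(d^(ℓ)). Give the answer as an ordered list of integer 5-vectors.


Via rank(M_{q-1}∘⋯∘M_p): M ≅ I[1,1], I[1,2], I[1,5], I[4,4], I[5,5]^2.
μ_θ-semistable layers: μ^(1)=17; μ^(2)=6; μ^(3)=-5; μ^(4)=-16

((0, 0, 0, 0, 3); (0, 0, 0, 2, 0); (0, 2, 1, 0, 0); (3, 0, 0, 0, 0))


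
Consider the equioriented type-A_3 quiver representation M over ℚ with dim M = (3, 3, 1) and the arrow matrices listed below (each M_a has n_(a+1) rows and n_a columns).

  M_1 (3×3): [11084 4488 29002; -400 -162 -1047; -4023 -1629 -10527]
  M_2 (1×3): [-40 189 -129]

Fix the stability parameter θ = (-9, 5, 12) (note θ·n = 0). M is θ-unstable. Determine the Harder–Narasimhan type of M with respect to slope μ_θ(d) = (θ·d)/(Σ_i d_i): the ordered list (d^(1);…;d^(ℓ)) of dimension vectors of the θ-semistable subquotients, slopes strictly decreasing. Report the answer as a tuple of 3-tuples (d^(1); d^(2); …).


Interval decomposition of M: I[1,1], I[1,2], I[1,3], I[2,2].
HN type (ℓ=3): μ^(1)=12; μ^(2)=5; μ^(3)=-9

((0, 0, 1); (0, 3, 0); (3, 0, 0))


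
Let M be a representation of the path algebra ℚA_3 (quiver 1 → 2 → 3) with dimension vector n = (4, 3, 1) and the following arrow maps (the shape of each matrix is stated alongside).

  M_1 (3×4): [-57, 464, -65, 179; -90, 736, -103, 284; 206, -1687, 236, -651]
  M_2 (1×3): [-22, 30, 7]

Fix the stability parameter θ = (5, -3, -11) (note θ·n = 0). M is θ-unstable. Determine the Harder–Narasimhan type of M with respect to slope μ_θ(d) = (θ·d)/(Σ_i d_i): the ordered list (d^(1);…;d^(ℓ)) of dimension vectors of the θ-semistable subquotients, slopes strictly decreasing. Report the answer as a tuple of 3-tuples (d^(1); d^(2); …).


Interval decomposition of M: I[1,1], I[1,2]^2, I[1,3].
HN type (ℓ=3): μ^(1)=5; μ^(2)=1; μ^(3)=-3

((1, 0, 0); (2, 2, 0); (1, 1, 1))


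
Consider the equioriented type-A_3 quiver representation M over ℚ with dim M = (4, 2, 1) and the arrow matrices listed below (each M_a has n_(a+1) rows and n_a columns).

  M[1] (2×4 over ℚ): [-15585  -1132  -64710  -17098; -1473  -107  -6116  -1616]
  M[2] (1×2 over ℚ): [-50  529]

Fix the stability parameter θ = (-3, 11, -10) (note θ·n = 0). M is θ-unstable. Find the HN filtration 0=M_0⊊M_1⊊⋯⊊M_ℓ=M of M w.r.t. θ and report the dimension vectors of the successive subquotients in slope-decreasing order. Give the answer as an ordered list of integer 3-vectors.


Barcode: M ≅ I[1,1]^2, I[1,2], I[1,3]. HN layers by μ_θ (3 steps, strictly decreasing):
  μ^(1)=11; μ^(2)=1/2; μ^(3)=-3

((0, 1, 0); (0, 1, 1); (4, 0, 0))


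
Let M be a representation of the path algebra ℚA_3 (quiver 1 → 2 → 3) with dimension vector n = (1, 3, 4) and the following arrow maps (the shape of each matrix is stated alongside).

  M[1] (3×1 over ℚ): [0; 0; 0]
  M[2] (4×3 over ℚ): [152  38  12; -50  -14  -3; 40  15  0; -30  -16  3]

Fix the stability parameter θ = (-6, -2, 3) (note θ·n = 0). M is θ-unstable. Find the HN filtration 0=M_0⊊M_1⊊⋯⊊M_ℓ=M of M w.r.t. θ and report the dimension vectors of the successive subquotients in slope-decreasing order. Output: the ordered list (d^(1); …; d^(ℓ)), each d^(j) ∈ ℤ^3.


Barcode: M ≅ I[1,1], I[2,2], I[2,3]^2, I[3,3]^2. HN layers by μ_θ (3 steps, strictly decreasing):
  μ^(1)=3; μ^(2)=-2; μ^(3)=-6

((0, 0, 4); (0, 3, 0); (1, 0, 0))


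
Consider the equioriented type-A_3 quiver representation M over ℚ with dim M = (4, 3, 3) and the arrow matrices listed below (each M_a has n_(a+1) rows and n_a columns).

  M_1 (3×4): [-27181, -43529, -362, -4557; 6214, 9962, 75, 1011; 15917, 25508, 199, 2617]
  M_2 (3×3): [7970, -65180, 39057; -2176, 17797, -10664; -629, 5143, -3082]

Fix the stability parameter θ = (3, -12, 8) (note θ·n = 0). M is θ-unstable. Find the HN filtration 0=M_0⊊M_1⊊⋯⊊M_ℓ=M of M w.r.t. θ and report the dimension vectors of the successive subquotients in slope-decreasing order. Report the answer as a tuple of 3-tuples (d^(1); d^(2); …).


Via rank(M_{q-1}∘⋯∘M_p): M ≅ I[1,1], I[1,3]^3.
μ_θ-semistable layers: μ^(1)=8; μ^(2)=3; μ^(3)=-9/2

((0, 0, 3); (1, 0, 0); (3, 3, 0))


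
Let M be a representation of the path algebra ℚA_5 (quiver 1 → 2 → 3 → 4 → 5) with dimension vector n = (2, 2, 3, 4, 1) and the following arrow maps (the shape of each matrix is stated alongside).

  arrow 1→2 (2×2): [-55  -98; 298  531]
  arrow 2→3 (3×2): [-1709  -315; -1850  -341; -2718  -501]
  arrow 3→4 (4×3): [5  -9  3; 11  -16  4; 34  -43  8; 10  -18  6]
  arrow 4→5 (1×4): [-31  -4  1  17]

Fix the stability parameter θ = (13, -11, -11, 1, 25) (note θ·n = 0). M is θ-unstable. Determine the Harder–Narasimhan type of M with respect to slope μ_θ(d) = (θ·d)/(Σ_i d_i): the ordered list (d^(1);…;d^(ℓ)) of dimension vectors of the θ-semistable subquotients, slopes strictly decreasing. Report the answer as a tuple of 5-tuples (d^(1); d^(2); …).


Interval decomposition of M: I[1,4], I[1,5], I[3,4], I[4,4].
HN type (ℓ=4): μ^(1)=25; μ^(2)=1; μ^(3)=-3; μ^(4)=-11

((0, 0, 0, 0, 1); (0, 0, 0, 4, 0); (2, 2, 2, 0, 0); (0, 0, 1, 0, 0))


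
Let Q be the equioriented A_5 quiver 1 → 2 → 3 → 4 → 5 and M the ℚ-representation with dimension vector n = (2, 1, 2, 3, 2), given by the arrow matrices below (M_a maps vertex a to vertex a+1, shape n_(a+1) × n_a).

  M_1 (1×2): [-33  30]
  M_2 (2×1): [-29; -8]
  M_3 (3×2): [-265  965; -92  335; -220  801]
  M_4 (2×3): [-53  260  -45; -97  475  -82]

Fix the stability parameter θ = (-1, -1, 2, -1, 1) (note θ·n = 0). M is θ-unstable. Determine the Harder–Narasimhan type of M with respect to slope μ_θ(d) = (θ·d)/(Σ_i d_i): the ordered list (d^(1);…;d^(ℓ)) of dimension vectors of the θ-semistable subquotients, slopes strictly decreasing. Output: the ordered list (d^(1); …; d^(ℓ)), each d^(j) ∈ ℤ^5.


Interval decomposition of M: I[1,1], I[1,5], I[3,4], I[4,5].
HN type (ℓ=3): μ^(1)=1; μ^(2)=1/2; μ^(3)=-1

((0, 0, 0, 0, 2); (0, 0, 2, 2, 0); (2, 1, 0, 1, 0))


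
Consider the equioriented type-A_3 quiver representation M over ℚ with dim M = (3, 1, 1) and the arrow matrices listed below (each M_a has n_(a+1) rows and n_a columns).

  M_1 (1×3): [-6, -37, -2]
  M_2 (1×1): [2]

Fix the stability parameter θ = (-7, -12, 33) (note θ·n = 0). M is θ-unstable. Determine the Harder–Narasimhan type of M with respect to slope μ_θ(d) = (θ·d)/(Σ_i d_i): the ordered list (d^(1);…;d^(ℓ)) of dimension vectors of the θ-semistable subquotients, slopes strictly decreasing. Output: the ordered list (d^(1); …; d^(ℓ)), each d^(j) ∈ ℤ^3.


Barcode: M ≅ I[1,1]^2, I[1,3]. HN layers by μ_θ (3 steps, strictly decreasing):
  μ^(1)=33; μ^(2)=-7; μ^(3)=-19/2

((0, 0, 1); (2, 0, 0); (1, 1, 0))


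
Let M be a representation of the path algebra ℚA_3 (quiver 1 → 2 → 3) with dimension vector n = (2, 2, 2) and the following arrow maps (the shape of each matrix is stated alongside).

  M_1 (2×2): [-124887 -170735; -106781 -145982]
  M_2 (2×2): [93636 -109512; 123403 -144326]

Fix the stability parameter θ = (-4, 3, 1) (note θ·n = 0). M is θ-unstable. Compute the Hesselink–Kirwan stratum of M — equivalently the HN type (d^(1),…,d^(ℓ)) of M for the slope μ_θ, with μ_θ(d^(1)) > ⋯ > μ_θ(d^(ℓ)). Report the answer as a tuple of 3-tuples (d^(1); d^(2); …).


Interval decomposition of M: I[1,2], I[1,3], I[3,3].
HN type (ℓ=4): μ^(1)=3; μ^(2)=2; μ^(3)=1; μ^(4)=-4

((0, 1, 0); (0, 1, 1); (0, 0, 1); (2, 0, 0))


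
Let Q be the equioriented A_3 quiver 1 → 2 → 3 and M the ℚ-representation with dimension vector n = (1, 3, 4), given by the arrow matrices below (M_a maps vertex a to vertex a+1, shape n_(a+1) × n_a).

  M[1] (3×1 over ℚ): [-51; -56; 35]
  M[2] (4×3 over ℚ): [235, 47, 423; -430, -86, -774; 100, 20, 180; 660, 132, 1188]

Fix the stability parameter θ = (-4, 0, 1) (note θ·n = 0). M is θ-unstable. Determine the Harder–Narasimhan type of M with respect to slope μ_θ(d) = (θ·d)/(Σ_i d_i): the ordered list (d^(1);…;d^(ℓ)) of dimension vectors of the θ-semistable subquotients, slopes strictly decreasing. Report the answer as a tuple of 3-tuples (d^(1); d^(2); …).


Via rank(M_{q-1}∘⋯∘M_p): M ≅ I[1,3], I[2,2]^2, I[3,3]^3.
μ_θ-semistable layers: μ^(1)=1; μ^(2)=0; μ^(3)=-4

((0, 0, 4); (0, 3, 0); (1, 0, 0))


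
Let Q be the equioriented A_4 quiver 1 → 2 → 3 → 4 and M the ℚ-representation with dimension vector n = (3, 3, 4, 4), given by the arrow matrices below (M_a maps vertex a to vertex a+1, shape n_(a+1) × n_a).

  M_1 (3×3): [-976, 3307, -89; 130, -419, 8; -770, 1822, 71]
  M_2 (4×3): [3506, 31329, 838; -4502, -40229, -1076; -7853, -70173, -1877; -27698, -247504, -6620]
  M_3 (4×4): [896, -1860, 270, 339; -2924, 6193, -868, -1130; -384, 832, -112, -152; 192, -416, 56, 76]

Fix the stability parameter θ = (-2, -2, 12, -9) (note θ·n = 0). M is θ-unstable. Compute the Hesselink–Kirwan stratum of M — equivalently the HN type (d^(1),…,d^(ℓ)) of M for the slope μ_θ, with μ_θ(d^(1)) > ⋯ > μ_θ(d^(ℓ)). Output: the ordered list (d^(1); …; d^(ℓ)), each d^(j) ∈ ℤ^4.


Interval decomposition of M: I[1,1], I[1,4]^2, I[2,3], I[3,3], I[4,4]^2.
HN type (ℓ=4): μ^(1)=12; μ^(2)=3/2; μ^(3)=-2; μ^(4)=-9

((0, 0, 2, 0); (0, 0, 2, 2); (3, 3, 0, 0); (0, 0, 0, 2))


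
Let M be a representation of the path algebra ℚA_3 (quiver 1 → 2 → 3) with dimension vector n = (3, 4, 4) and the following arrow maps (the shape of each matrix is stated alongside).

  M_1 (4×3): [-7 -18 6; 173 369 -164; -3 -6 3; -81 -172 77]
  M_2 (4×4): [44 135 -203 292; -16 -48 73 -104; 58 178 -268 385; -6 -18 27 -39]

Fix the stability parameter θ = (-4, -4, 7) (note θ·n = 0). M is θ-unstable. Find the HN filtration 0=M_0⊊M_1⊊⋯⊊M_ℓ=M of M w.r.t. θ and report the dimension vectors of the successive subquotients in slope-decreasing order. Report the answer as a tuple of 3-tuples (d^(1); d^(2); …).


Barcode: M ≅ I[1,2], I[1,3]^2, I[2,3], I[3,3]. HN layers by μ_θ (2 steps, strictly decreasing):
  μ^(1)=7; μ^(2)=-4

((0, 0, 4); (3, 4, 0))


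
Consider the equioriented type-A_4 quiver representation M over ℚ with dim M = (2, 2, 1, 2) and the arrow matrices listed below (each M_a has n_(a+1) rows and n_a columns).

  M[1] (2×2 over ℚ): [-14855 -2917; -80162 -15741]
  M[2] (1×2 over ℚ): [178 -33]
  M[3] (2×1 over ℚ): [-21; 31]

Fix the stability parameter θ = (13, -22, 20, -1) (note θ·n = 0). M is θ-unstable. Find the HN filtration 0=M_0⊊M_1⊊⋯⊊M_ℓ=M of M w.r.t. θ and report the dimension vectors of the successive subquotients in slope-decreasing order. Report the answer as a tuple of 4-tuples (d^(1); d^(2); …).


Interval decomposition of M: I[1,2], I[1,4], I[4,4].
HN type (ℓ=3): μ^(1)=19/2; μ^(2)=-1; μ^(3)=-9/2

((0, 0, 1, 1); (0, 0, 0, 1); (2, 2, 0, 0))


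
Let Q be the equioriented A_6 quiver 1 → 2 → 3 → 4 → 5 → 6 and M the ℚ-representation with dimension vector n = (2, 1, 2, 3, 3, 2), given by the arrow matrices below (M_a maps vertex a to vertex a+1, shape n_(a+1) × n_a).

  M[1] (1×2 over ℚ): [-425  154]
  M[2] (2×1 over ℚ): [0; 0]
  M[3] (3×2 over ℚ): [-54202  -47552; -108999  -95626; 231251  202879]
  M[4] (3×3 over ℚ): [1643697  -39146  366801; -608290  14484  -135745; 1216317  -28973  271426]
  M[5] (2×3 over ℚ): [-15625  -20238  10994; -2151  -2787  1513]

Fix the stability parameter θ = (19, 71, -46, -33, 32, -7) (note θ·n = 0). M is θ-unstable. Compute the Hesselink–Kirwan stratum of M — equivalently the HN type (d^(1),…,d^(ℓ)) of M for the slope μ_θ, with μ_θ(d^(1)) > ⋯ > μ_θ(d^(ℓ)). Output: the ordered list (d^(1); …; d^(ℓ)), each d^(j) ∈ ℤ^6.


Barcode: M ≅ I[1,1], I[1,2], I[3,6]^2, I[4,5]. HN layers by μ_θ (6 steps, strictly decreasing):
  μ^(1)=71; μ^(2)=32; μ^(3)=19; μ^(4)=25/2; μ^(5)=-33; μ^(6)=-46

((0, 1, 0, 0, 0, 0); (0, 0, 0, 0, 1, 0); (2, 0, 0, 0, 0, 0); (0, 0, 0, 0, 2, 2); (0, 0, 0, 3, 0, 0); (0, 0, 2, 0, 0, 0))


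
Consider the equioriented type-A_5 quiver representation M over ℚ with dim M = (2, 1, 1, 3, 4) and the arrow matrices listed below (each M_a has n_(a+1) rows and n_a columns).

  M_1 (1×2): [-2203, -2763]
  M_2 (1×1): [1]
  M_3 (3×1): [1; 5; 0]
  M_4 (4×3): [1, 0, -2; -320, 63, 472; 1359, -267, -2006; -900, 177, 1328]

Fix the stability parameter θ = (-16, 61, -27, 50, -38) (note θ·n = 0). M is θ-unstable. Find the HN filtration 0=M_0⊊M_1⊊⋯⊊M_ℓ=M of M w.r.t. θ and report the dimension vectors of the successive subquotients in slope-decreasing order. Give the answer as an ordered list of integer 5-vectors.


Interval decomposition of M: I[1,1], I[1,5], I[4,4], I[4,5], I[5,5]^2.
HN type (ℓ=5): μ^(1)=50; μ^(2)=23/2; μ^(3)=6; μ^(4)=-16; μ^(5)=-38

((0, 0, 0, 1, 0); (0, 1, 1, 1, 1); (0, 0, 0, 1, 1); (2, 0, 0, 0, 0); (0, 0, 0, 0, 2))


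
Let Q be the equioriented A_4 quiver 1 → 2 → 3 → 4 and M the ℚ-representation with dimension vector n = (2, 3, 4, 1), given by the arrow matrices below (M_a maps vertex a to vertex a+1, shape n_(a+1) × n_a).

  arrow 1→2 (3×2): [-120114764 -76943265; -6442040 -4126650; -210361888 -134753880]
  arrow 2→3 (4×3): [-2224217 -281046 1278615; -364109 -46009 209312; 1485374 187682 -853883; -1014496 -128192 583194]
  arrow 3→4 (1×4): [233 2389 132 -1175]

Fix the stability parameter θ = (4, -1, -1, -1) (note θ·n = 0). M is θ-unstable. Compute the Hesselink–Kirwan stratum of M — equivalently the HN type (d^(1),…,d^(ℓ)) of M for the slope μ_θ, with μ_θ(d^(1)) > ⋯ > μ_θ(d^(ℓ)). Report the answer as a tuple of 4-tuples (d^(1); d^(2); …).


Barcode: M ≅ I[1,1], I[1,3], I[2,3], I[2,4], I[3,3]. HN layers by μ_θ (3 steps, strictly decreasing):
  μ^(1)=4; μ^(2)=2/3; μ^(3)=-1

((1, 0, 0, 0); (1, 1, 1, 0); (0, 2, 3, 1))


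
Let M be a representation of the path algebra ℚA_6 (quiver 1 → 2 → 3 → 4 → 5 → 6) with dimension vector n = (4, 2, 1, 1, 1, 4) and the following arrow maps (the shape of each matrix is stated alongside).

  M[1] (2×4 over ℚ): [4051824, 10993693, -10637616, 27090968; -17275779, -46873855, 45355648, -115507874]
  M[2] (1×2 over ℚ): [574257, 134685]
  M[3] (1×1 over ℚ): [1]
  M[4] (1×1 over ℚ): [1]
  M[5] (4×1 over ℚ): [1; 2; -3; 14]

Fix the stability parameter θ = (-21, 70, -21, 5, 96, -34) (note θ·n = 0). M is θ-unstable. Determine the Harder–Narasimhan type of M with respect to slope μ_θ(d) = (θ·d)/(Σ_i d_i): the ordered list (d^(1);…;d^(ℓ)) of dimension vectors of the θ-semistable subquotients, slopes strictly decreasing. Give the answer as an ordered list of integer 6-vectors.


Barcode: M ≅ I[1,1]^2, I[1,2], I[1,6], I[6,6]^3. HN layers by μ_θ (5 steps, strictly decreasing):
  μ^(1)=70; μ^(2)=31; μ^(3)=18; μ^(4)=-21; μ^(5)=-34

((0, 1, 0, 0, 0, 0); (0, 0, 0, 0, 1, 1); (0, 1, 1, 1, 0, 0); (4, 0, 0, 0, 0, 0); (0, 0, 0, 0, 0, 3))


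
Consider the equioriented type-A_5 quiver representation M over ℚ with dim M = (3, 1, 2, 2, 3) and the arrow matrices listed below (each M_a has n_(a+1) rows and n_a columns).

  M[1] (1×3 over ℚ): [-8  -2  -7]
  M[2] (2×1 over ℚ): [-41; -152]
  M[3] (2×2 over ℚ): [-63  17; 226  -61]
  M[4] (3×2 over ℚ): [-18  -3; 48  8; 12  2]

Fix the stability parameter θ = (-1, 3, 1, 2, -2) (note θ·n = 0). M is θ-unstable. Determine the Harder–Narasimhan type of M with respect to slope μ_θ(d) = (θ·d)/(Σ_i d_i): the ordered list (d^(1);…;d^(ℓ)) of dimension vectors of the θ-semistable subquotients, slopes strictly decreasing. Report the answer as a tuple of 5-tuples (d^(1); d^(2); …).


Barcode: M ≅ I[1,1]^2, I[1,4], I[3,5], I[5,5]^2. HN layers by μ_θ (4 steps, strictly decreasing):
  μ^(1)=2; μ^(2)=1/3; μ^(3)=-1; μ^(4)=-2

((0, 1, 1, 1, 0); (0, 0, 1, 1, 1); (3, 0, 0, 0, 0); (0, 0, 0, 0, 2))
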